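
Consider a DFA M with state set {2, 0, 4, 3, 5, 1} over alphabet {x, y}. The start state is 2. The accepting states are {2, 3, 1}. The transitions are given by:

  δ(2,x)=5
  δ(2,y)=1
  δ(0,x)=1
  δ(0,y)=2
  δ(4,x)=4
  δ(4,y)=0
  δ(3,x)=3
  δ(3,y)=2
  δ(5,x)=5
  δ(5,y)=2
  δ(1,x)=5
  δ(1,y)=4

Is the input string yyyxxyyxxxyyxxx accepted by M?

No

Trace: 2 -y-> 1 -y-> 4 -y-> 0 -x-> 1 -x-> 5 -y-> 2 -y-> 1 -x-> 5 -x-> 5 -x-> 5 -y-> 2 -y-> 1 -x-> 5 -x-> 5 -x-> 5
End state 5 is not accepting.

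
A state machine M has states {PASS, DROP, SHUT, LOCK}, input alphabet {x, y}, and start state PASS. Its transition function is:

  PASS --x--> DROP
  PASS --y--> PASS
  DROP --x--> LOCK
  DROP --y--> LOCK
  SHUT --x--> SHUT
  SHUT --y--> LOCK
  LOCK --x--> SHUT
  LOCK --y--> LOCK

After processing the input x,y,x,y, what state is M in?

LOCK

Trace: PASS -x-> DROP -y-> LOCK -x-> SHUT -y-> LOCK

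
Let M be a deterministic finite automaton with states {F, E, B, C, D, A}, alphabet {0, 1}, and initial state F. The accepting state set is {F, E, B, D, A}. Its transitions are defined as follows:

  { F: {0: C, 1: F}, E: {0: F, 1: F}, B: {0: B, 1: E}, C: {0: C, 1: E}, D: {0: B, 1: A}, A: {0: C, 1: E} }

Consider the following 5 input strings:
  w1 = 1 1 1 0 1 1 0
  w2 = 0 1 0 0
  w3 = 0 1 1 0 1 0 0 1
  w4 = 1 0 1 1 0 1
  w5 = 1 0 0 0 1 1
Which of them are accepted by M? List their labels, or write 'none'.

w3, w4, w5

w1: Trace: F -1-> F -1-> F -1-> F -0-> C -1-> E -1-> F -0-> C  → end C, rejected
w2: Trace: F -0-> C -1-> E -0-> F -0-> C  → end C, rejected
w3: Trace: F -0-> C -1-> E -1-> F -0-> C -1-> E -0-> F -0-> C -1-> E  → end E, accepted
w4: Trace: F -1-> F -0-> C -1-> E -1-> F -0-> C -1-> E  → end E, accepted
w5: Trace: F -1-> F -0-> C -0-> C -0-> C -1-> E -1-> F  → end F, accepted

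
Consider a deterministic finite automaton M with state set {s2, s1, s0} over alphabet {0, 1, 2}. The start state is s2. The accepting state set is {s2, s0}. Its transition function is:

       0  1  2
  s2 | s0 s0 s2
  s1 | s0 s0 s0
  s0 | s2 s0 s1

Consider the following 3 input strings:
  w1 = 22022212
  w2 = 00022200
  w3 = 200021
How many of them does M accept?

2

w1: Trace: s2 -2-> s2 -2-> s2 -0-> s0 -2-> s1 -2-> s0 -2-> s1 -1-> s0 -2-> s1  → end s1, rejected
w2: Trace: s2 -0-> s0 -0-> s2 -0-> s0 -2-> s1 -2-> s0 -2-> s1 -0-> s0 -0-> s2  → end s2, accepted
w3: Trace: s2 -2-> s2 -0-> s0 -0-> s2 -0-> s0 -2-> s1 -1-> s0  → end s0, accepted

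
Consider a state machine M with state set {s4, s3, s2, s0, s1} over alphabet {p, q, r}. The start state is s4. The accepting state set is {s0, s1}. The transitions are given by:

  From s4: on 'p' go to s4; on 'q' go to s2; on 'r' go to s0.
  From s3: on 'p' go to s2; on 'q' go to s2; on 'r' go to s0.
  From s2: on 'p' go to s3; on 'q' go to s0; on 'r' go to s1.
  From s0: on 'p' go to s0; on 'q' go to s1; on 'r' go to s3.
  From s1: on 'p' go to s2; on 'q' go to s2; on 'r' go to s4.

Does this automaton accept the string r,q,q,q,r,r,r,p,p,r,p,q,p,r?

Yes

s4 → s0 → s1 → s2 → s0 → s3 → s0 → s3 → s2 → s3 → s0 → s0 → s1 → s2 → s1
End state s1 is accepting.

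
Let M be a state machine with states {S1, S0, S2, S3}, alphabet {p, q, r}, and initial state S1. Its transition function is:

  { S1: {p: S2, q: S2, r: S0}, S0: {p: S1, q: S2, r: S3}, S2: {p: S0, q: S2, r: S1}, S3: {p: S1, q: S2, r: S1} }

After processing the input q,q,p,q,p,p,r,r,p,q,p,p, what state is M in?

S1

start at S1
read 'q': S1 → S2
read 'q': S2 → S2
read 'p': S2 → S0
read 'q': S0 → S2
read 'p': S2 → S0
read 'p': S0 → S1
read 'r': S1 → S0
read 'r': S0 → S3
read 'p': S3 → S1
read 'q': S1 → S2
read 'p': S2 → S0
read 'p': S0 → S1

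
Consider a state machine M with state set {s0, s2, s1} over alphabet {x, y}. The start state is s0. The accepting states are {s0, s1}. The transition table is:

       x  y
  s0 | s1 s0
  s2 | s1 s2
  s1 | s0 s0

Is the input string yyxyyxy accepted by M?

Yes

Trace: s0 -y-> s0 -y-> s0 -x-> s1 -y-> s0 -y-> s0 -x-> s1 -y-> s0
End state s0 is accepting.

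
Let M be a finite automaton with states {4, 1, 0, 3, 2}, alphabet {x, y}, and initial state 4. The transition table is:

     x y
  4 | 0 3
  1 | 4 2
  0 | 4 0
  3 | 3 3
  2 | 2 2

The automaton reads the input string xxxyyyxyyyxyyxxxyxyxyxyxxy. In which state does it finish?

3

start at 4
read 'x': 4 → 0
read 'x': 0 → 4
read 'x': 4 → 0
read 'y': 0 → 0
read 'y': 0 → 0
read 'y': 0 → 0
read 'x': 0 → 4
read 'y': 4 → 3
read 'y': 3 → 3
read 'y': 3 → 3
read 'x': 3 → 3
read 'y': 3 → 3
read 'y': 3 → 3
read 'x': 3 → 3
read 'x': 3 → 3
read 'x': 3 → 3
read 'y': 3 → 3
read 'x': 3 → 3
read 'y': 3 → 3
read 'x': 3 → 3
read 'y': 3 → 3
read 'x': 3 → 3
read 'y': 3 → 3
read 'x': 3 → 3
read 'x': 3 → 3
read 'y': 3 → 3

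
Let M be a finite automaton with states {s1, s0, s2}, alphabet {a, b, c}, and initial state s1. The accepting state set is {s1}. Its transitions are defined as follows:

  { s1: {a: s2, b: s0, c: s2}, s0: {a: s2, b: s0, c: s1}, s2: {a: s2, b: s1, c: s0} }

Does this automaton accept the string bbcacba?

s1 → s0 → s0 → s1 → s2 → s0 → s0 → s2
End state s2 is not accepting.

No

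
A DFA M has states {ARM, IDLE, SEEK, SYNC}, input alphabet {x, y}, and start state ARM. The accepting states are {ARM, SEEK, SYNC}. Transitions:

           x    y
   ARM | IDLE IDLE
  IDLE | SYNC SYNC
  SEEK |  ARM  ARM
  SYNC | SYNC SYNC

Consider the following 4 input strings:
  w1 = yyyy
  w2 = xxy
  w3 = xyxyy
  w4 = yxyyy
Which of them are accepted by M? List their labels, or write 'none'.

w1: ARM → IDLE → SYNC → SYNC → SYNC  → end SYNC, accepted
w2: ARM → IDLE → SYNC → SYNC  → end SYNC, accepted
w3: ARM → IDLE → SYNC → SYNC → SYNC → SYNC  → end SYNC, accepted
w4: ARM → IDLE → SYNC → SYNC → SYNC → SYNC  → end SYNC, accepted

w1, w2, w3, w4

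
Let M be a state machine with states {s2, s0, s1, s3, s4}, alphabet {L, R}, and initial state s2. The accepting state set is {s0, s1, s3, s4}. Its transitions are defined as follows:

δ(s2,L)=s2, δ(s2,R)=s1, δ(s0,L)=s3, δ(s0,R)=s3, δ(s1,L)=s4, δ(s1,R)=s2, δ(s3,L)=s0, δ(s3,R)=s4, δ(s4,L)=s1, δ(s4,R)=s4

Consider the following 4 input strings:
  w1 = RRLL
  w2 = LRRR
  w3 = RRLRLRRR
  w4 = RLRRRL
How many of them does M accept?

w1:
  start at s2
  read 'R': s2 → s1
  read 'R': s1 → s2
  read 'L': s2 → s2
  read 'L': s2 → s2
  end s2, rejected
w2:
  start at s2
  read 'L': s2 → s2
  read 'R': s2 → s1
  read 'R': s1 → s2
  read 'R': s2 → s1
  end s1, accepted
w3:
  start at s2
  read 'R': s2 → s1
  read 'R': s1 → s2
  read 'L': s2 → s2
  read 'R': s2 → s1
  read 'L': s1 → s4
  read 'R': s4 → s4
  read 'R': s4 → s4
  read 'R': s4 → s4
  end s4, accepted
w4:
  start at s2
  read 'R': s2 → s1
  read 'L': s1 → s4
  read 'R': s4 → s4
  read 'R': s4 → s4
  read 'R': s4 → s4
  read 'L': s4 → s1
  end s1, accepted

3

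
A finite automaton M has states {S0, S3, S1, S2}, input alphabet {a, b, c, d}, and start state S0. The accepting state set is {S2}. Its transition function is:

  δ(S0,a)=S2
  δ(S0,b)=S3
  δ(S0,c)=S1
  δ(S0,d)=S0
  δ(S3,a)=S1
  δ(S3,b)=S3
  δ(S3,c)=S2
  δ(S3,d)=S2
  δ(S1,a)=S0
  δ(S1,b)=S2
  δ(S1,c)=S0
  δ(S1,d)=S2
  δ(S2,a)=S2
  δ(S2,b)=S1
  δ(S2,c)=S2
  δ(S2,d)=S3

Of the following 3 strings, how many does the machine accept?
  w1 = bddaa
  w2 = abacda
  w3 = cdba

w1: Trace: S0 -b-> S3 -d-> S2 -d-> S3 -a-> S1 -a-> S0  → end S0, rejected
w2: Trace: S0 -a-> S2 -b-> S1 -a-> S0 -c-> S1 -d-> S2 -a-> S2  → end S2, accepted
w3: Trace: S0 -c-> S1 -d-> S2 -b-> S1 -a-> S0  → end S0, rejected

1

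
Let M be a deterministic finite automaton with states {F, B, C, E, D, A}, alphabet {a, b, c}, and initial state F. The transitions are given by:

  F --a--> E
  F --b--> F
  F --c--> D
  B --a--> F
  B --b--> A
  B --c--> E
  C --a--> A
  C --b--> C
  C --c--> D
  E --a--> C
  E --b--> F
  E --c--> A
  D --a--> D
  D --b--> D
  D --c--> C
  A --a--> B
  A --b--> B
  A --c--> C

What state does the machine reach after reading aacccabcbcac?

C

Trace: F -a-> E -a-> C -c-> D -c-> C -c-> D -a-> D -b-> D -c-> C -b-> C -c-> D -a-> D -c-> C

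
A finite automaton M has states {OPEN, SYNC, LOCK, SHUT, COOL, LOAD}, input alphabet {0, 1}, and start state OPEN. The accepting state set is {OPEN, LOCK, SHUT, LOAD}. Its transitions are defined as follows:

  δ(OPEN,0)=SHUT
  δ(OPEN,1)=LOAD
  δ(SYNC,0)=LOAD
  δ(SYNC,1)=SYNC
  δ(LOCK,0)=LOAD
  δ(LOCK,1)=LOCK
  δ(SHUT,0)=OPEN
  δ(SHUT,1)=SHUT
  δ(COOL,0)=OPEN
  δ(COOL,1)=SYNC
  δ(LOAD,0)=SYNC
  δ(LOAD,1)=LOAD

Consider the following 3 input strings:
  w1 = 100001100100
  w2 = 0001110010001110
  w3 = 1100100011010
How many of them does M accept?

1

w1: Trace: OPEN -1-> LOAD -0-> SYNC -0-> LOAD -0-> SYNC -0-> LOAD -1-> LOAD -1-> LOAD -0-> SYNC -0-> LOAD -1-> LOAD -0-> SYNC -0-> LOAD  → end LOAD, accepted
w2: Trace: OPEN -0-> SHUT -0-> OPEN -0-> SHUT -1-> SHUT -1-> SHUT -1-> SHUT -0-> OPEN -0-> SHUT -1-> SHUT -0-> OPEN -0-> SHUT -0-> OPEN -1-> LOAD -1-> LOAD -1-> LOAD -0-> SYNC  → end SYNC, rejected
w3: Trace: OPEN -1-> LOAD -1-> LOAD -0-> SYNC -0-> LOAD -1-> LOAD -0-> SYNC -0-> LOAD -0-> SYNC -1-> SYNC -1-> SYNC -0-> LOAD -1-> LOAD -0-> SYNC  → end SYNC, rejected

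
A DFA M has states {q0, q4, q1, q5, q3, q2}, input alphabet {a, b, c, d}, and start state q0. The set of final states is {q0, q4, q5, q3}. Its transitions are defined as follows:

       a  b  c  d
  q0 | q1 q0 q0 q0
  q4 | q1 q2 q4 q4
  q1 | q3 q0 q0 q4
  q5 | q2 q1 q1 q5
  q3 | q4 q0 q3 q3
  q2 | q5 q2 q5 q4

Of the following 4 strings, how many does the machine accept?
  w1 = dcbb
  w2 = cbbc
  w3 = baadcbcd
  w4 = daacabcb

w1: Trace: q0 -d-> q0 -c-> q0 -b-> q0 -b-> q0  → end q0, accepted
w2: Trace: q0 -c-> q0 -b-> q0 -b-> q0 -c-> q0  → end q0, accepted
w3: Trace: q0 -b-> q0 -a-> q1 -a-> q3 -d-> q3 -c-> q3 -b-> q0 -c-> q0 -d-> q0  → end q0, accepted
w4: Trace: q0 -d-> q0 -a-> q1 -a-> q3 -c-> q3 -a-> q4 -b-> q2 -c-> q5 -b-> q1  → end q1, rejected

3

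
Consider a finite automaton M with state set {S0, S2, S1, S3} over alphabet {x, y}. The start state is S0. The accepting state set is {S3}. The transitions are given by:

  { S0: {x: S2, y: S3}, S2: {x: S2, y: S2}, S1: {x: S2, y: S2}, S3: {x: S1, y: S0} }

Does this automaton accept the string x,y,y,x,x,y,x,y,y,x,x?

No

S0 → S2 → S2 → S2 → S2 → S2 → S2 → S2 → S2 → S2 → S2 → S2
End state S2 is not accepting.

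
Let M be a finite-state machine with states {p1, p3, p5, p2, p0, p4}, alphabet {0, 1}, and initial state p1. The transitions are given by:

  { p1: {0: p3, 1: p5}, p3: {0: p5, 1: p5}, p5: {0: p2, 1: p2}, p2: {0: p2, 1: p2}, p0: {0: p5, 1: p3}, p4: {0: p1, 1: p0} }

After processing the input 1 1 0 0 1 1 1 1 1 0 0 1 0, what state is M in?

p2

Trace: p1 -1-> p5 -1-> p2 -0-> p2 -0-> p2 -1-> p2 -1-> p2 -1-> p2 -1-> p2 -1-> p2 -0-> p2 -0-> p2 -1-> p2 -0-> p2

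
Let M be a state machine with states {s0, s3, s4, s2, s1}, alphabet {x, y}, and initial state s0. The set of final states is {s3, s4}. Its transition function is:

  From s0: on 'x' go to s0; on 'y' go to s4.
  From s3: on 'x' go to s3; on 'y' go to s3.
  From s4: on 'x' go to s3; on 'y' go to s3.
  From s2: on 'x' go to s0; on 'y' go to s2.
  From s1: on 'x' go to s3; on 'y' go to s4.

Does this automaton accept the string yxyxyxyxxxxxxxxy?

Trace: s0 -y-> s4 -x-> s3 -y-> s3 -x-> s3 -y-> s3 -x-> s3 -y-> s3 -x-> s3 -x-> s3 -x-> s3 -x-> s3 -x-> s3 -x-> s3 -x-> s3 -x-> s3 -y-> s3
End state s3 is accepting.

Yes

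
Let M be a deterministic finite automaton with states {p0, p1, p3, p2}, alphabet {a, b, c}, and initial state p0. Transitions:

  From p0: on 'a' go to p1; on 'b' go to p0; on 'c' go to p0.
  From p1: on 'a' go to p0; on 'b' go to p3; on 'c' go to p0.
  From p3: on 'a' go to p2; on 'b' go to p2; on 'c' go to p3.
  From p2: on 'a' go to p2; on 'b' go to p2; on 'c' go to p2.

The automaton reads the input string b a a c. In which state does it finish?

start at p0
read 'b': p0 → p0
read 'a': p0 → p1
read 'a': p1 → p0
read 'c': p0 → p0

p0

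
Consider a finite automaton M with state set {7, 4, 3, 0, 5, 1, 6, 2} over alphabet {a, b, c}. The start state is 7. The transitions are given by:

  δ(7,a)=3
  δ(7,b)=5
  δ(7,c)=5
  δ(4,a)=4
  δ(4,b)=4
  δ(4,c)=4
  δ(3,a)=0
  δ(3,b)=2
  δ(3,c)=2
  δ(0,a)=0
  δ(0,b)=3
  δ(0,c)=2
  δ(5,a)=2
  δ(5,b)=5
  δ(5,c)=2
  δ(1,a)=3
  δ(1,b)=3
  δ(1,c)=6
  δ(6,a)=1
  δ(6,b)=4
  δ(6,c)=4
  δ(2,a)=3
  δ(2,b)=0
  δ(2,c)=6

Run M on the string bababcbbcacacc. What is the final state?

6

Trace: 7 -b-> 5 -a-> 2 -b-> 0 -a-> 0 -b-> 3 -c-> 2 -b-> 0 -b-> 3 -c-> 2 -a-> 3 -c-> 2 -a-> 3 -c-> 2 -c-> 6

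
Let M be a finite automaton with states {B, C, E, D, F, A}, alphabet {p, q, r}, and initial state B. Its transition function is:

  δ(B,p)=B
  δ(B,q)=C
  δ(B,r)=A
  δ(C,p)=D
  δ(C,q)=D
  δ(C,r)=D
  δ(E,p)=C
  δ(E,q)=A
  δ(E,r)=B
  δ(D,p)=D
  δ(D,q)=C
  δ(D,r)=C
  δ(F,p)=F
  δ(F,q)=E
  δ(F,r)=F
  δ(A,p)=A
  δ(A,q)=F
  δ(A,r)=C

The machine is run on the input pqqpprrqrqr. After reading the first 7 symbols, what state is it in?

D

start at B
read 'p': B → B
read 'q': B → C
read 'q': C → D
read 'p': D → D
read 'p': D → D
read 'r': D → C
read 'r': C → D
After 7 symbols: D.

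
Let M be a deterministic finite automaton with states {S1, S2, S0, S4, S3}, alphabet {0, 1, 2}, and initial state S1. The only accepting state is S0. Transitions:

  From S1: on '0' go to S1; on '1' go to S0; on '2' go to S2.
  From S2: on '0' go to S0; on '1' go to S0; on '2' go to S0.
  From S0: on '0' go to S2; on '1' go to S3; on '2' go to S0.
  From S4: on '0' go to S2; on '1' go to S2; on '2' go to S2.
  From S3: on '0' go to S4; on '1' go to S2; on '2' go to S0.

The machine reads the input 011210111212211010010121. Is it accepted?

No

start at S1
read '0': S1 → S1
read '1': S1 → S0
read '1': S0 → S3
read '2': S3 → S0
read '1': S0 → S3
read '0': S3 → S4
read '1': S4 → S2
read '1': S2 → S0
read '1': S0 → S3
read '2': S3 → S0
read '1': S0 → S3
read '2': S3 → S0
read '2': S0 → S0
read '1': S0 → S3
read '1': S3 → S2
read '0': S2 → S0
read '1': S0 → S3
read '0': S3 → S4
read '0': S4 → S2
read '1': S2 → S0
read '0': S0 → S2
read '1': S2 → S0
read '2': S0 → S0
read '1': S0 → S3
End state S3 is not accepting.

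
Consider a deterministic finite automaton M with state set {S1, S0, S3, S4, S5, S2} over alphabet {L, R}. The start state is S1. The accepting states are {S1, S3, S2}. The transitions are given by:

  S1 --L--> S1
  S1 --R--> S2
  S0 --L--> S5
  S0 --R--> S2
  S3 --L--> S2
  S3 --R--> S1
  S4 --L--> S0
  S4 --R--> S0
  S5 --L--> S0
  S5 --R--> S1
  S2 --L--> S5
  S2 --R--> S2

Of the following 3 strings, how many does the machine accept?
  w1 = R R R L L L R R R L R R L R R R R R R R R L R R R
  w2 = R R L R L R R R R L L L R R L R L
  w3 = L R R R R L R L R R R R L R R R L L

w1: S1 → S2 → S2 → S2 → S5 → S0 → S5 → S1 → S2 → S2 → S5 → S1 → S2 → S5 → S1 → S2 → S2 → S2 → S2 → S2 → S2 → S2 → S5 → S1 → S2 → S2  → end S2, accepted
w2: S1 → S2 → S2 → S5 → S1 → S1 → S2 → S2 → S2 → S2 → S5 → S0 → S5 → S1 → S2 → S5 → S1 → S1  → end S1, accepted
w3: S1 → S1 → S2 → S2 → S2 → S2 → S5 → S1 → S1 → S2 → S2 → S2 → S2 → S5 → S1 → S2 → S2 → S5 → S0  → end S0, rejected

2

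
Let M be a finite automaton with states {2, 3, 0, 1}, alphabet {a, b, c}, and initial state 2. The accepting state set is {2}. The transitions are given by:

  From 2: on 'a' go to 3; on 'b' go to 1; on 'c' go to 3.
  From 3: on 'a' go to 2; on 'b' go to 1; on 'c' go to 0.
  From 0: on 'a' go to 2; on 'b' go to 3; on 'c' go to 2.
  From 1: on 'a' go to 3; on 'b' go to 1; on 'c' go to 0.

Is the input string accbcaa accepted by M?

Trace: 2 -a-> 3 -c-> 0 -c-> 2 -b-> 1 -c-> 0 -a-> 2 -a-> 3
End state 3 is not accepting.

No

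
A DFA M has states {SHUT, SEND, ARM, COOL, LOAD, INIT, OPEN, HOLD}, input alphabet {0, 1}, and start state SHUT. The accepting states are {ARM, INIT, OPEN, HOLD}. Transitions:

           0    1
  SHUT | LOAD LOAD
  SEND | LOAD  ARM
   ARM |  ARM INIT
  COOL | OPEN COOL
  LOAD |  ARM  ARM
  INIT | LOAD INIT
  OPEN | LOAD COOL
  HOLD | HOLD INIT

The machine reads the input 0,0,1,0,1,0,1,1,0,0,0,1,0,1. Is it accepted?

start at SHUT
read '0': SHUT → LOAD
read '0': LOAD → ARM
read '1': ARM → INIT
read '0': INIT → LOAD
read '1': LOAD → ARM
read '0': ARM → ARM
read '1': ARM → INIT
read '1': INIT → INIT
read '0': INIT → LOAD
read '0': LOAD → ARM
read '0': ARM → ARM
read '1': ARM → INIT
read '0': INIT → LOAD
read '1': LOAD → ARM
End state ARM is accepting.

Yes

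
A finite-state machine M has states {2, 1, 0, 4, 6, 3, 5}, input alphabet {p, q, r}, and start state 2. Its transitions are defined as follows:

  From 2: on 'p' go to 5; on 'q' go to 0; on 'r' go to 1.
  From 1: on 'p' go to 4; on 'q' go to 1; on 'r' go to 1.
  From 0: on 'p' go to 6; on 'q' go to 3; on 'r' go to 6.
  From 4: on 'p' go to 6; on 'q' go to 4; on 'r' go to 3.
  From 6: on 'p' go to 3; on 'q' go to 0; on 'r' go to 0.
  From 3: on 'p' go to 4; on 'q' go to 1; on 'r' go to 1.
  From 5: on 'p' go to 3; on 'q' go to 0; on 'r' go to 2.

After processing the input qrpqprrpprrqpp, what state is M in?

Trace: 2 -q-> 0 -r-> 6 -p-> 3 -q-> 1 -p-> 4 -r-> 3 -r-> 1 -p-> 4 -p-> 6 -r-> 0 -r-> 6 -q-> 0 -p-> 6 -p-> 3

3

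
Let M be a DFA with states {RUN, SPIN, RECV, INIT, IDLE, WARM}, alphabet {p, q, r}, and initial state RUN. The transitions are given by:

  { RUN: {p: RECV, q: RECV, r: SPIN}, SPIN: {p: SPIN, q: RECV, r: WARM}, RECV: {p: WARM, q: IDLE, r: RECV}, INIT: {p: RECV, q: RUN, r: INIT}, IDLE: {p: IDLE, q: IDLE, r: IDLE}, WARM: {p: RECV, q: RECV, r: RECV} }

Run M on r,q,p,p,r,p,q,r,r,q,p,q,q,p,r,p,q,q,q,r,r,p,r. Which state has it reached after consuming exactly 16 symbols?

RUN → SPIN → RECV → WARM → RECV → RECV → WARM → RECV → RECV → RECV → IDLE → IDLE → IDLE → IDLE → IDLE → IDLE → IDLE
After 16 symbols: IDLE.

IDLE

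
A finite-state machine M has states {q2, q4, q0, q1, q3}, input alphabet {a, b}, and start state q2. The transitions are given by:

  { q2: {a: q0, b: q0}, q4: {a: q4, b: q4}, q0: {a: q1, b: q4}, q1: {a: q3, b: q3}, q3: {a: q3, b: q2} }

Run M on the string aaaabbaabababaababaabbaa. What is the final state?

q4

q2 → q0 → q1 → q3 → q3 → q2 → q0 → q1 → q3 → q2 → q0 → q4 → q4 → q4 → q4 → q4 → q4 → q4 → q4 → q4 → q4 → q4 → q4 → q4 → q4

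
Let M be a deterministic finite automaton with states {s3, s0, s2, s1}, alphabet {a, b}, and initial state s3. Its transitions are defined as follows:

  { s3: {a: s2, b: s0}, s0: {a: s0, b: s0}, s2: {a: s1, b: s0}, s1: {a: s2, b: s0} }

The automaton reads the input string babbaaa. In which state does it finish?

s0

s3 → s0 → s0 → s0 → s0 → s0 → s0 → s0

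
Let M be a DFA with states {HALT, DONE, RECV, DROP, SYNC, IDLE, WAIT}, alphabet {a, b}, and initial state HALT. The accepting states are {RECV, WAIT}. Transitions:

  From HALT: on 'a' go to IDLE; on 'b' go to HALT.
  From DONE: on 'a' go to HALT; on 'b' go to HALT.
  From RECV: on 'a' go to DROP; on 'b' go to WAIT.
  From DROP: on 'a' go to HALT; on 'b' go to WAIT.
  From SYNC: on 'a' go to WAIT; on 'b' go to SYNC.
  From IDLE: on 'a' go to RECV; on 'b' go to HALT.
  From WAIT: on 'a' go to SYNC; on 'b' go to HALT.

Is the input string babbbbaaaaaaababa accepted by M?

Yes

Trace: HALT -b-> HALT -a-> IDLE -b-> HALT -b-> HALT -b-> HALT -b-> HALT -a-> IDLE -a-> RECV -a-> DROP -a-> HALT -a-> IDLE -a-> RECV -a-> DROP -b-> WAIT -a-> SYNC -b-> SYNC -a-> WAIT
End state WAIT is accepting.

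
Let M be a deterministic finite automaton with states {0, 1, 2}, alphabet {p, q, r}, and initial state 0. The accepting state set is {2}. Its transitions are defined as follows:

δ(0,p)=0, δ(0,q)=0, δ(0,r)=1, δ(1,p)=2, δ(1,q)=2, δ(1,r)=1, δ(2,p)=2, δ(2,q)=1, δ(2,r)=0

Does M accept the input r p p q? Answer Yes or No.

start at 0
read 'r': 0 → 1
read 'p': 1 → 2
read 'p': 2 → 2
read 'q': 2 → 1
End state 1 is not accepting.

No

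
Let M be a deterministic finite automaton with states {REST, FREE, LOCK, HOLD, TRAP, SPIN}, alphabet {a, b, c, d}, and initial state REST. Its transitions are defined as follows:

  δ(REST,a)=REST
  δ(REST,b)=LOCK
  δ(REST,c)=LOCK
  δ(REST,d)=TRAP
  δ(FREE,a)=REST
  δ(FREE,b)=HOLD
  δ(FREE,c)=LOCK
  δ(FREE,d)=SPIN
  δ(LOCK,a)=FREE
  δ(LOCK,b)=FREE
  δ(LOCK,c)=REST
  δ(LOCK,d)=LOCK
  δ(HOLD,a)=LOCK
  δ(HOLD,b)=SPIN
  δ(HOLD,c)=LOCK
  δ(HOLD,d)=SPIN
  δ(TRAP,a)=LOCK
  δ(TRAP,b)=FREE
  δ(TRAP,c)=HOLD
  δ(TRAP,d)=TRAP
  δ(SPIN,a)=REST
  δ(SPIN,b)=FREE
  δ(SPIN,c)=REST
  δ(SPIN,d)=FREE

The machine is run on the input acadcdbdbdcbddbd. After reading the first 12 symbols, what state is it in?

REST → REST → LOCK → FREE → SPIN → REST → TRAP → FREE → SPIN → FREE → SPIN → REST → LOCK
After 12 symbols: LOCK.

LOCK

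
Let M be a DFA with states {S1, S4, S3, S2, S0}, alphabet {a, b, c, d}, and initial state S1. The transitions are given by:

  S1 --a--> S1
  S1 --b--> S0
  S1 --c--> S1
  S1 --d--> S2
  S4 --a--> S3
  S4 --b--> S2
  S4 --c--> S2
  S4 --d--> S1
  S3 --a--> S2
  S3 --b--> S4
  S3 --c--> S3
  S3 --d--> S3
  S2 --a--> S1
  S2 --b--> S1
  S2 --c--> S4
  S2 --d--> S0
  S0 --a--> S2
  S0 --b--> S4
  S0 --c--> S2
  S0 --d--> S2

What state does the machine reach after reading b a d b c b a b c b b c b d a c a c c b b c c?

S1 → S0 → S2 → S0 → S4 → S2 → S1 → S1 → S0 → S2 → S1 → S0 → S2 → S1 → S2 → S1 → S1 → S1 → S1 → S1 → S0 → S4 → S2 → S4

S4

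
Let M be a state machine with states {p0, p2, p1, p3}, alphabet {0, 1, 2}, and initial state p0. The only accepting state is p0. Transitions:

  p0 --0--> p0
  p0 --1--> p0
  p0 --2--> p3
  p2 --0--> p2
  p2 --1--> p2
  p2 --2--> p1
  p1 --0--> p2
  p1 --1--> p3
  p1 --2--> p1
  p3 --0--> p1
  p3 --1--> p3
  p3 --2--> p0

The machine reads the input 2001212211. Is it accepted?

p0 → p3 → p1 → p2 → p2 → p1 → p3 → p0 → p3 → p3 → p3
End state p3 is not accepting.

No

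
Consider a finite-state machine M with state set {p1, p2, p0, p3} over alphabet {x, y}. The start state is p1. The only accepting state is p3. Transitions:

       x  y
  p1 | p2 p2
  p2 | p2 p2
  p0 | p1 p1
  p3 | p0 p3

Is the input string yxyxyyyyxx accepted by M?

No

start at p1
read 'y': p1 → p2
read 'x': p2 → p2
read 'y': p2 → p2
read 'x': p2 → p2
read 'y': p2 → p2
read 'y': p2 → p2
read 'y': p2 → p2
read 'y': p2 → p2
read 'x': p2 → p2
read 'x': p2 → p2
End state p2 is not accepting.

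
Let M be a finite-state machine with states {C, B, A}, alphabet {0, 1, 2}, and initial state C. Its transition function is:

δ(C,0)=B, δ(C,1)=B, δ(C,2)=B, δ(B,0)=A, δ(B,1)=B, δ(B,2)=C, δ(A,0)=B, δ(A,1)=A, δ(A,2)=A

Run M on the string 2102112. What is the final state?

start at C
read '2': C → B
read '1': B → B
read '0': B → A
read '2': A → A
read '1': A → A
read '1': A → A
read '2': A → A

A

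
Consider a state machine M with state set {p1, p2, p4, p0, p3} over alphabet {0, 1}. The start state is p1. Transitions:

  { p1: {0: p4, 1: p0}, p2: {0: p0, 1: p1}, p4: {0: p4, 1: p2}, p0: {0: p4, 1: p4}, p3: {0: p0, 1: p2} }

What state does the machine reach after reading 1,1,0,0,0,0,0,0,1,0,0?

p4

start at p1
read '1': p1 → p0
read '1': p0 → p4
read '0': p4 → p4
read '0': p4 → p4
read '0': p4 → p4
read '0': p4 → p4
read '0': p4 → p4
read '0': p4 → p4
read '1': p4 → p2
read '0': p2 → p0
read '0': p0 → p4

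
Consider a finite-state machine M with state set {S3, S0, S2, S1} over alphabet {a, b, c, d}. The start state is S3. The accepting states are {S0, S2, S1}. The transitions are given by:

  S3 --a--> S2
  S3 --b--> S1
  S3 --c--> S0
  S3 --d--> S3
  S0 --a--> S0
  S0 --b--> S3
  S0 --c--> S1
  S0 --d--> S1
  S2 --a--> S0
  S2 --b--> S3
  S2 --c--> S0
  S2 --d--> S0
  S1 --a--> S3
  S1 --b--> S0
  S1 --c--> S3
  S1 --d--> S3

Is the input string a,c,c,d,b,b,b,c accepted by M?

start at S3
read 'a': S3 → S2
read 'c': S2 → S0
read 'c': S0 → S1
read 'd': S1 → S3
read 'b': S3 → S1
read 'b': S1 → S0
read 'b': S0 → S3
read 'c': S3 → S0
End state S0 is accepting.

Yes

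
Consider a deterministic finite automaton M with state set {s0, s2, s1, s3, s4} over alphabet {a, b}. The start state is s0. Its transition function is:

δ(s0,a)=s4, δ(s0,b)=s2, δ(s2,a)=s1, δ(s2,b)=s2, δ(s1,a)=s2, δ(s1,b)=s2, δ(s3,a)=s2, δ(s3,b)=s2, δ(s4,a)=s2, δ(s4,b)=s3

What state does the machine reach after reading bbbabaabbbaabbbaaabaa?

Trace: s0 -b-> s2 -b-> s2 -b-> s2 -a-> s1 -b-> s2 -a-> s1 -a-> s2 -b-> s2 -b-> s2 -b-> s2 -a-> s1 -a-> s2 -b-> s2 -b-> s2 -b-> s2 -a-> s1 -a-> s2 -a-> s1 -b-> s2 -a-> s1 -a-> s2

s2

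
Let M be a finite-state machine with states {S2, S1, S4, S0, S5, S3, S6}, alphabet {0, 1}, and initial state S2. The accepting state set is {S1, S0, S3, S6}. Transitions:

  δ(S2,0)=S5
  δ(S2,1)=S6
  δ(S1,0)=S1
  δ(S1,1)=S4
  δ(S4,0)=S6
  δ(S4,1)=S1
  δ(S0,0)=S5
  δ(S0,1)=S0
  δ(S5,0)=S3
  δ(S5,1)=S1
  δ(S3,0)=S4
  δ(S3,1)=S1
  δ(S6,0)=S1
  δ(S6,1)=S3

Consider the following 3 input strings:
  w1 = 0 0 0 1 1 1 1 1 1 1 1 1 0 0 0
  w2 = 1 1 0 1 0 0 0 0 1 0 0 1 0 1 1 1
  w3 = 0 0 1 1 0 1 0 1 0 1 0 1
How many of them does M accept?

2

w1: Trace: S2 -0-> S5 -0-> S3 -0-> S4 -1-> S1 -1-> S4 -1-> S1 -1-> S4 -1-> S1 -1-> S4 -1-> S1 -1-> S4 -1-> S1 -0-> S1 -0-> S1 -0-> S1  → end S1, accepted
w2: Trace: S2 -1-> S6 -1-> S3 -0-> S4 -1-> S1 -0-> S1 -0-> S1 -0-> S1 -0-> S1 -1-> S4 -0-> S6 -0-> S1 -1-> S4 -0-> S6 -1-> S3 -1-> S1 -1-> S4  → end S4, rejected
w3: Trace: S2 -0-> S5 -0-> S3 -1-> S1 -1-> S4 -0-> S6 -1-> S3 -0-> S4 -1-> S1 -0-> S1 -1-> S4 -0-> S6 -1-> S3  → end S3, accepted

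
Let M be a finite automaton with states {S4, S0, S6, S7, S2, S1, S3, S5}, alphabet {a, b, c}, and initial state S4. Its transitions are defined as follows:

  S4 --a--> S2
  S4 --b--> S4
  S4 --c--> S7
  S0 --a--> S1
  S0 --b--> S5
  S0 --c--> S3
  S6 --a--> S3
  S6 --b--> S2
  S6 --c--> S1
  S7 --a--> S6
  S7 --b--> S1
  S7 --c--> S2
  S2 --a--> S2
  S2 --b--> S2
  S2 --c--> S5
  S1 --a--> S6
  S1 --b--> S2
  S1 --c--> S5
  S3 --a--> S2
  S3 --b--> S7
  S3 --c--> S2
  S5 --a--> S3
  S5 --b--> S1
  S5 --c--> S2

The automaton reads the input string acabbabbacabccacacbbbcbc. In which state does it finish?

S5

Trace: S4 -a-> S2 -c-> S5 -a-> S3 -b-> S7 -b-> S1 -a-> S6 -b-> S2 -b-> S2 -a-> S2 -c-> S5 -a-> S3 -b-> S7 -c-> S2 -c-> S5 -a-> S3 -c-> S2 -a-> S2 -c-> S5 -b-> S1 -b-> S2 -b-> S2 -c-> S5 -b-> S1 -c-> S5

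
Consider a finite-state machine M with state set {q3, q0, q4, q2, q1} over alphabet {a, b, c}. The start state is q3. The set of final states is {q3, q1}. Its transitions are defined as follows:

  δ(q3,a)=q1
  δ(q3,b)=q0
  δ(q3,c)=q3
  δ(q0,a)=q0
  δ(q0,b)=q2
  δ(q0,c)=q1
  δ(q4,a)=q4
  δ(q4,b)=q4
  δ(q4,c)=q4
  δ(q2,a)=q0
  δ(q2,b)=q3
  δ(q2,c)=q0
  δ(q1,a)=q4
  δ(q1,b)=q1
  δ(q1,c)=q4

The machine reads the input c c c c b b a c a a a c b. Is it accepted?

Trace: q3 -c-> q3 -c-> q3 -c-> q3 -c-> q3 -b-> q0 -b-> q2 -a-> q0 -c-> q1 -a-> q4 -a-> q4 -a-> q4 -c-> q4 -b-> q4
End state q4 is not accepting.

No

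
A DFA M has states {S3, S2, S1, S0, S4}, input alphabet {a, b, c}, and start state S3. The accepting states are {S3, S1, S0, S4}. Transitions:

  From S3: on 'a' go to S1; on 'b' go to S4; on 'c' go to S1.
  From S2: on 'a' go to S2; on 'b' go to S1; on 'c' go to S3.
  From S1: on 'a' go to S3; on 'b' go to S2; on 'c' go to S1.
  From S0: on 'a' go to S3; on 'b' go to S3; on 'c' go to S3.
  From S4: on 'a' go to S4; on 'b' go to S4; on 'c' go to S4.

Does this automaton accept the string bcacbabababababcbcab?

Trace: S3 -b-> S4 -c-> S4 -a-> S4 -c-> S4 -b-> S4 -a-> S4 -b-> S4 -a-> S4 -b-> S4 -a-> S4 -b-> S4 -a-> S4 -b-> S4 -a-> S4 -b-> S4 -c-> S4 -b-> S4 -c-> S4 -a-> S4 -b-> S4
End state S4 is accepting.

Yes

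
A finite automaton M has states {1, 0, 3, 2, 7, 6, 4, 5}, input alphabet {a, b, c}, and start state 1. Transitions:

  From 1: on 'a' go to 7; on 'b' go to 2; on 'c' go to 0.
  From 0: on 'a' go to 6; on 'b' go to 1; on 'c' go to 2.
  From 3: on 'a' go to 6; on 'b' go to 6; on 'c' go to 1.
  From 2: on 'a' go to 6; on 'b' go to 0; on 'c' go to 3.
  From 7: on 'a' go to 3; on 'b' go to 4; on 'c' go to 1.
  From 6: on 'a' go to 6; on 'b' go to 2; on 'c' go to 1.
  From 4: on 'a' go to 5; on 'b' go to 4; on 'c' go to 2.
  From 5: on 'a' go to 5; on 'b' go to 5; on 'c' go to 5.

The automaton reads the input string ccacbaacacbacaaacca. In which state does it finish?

start at 1
read 'c': 1 → 0
read 'c': 0 → 2
read 'a': 2 → 6
read 'c': 6 → 1
read 'b': 1 → 2
read 'a': 2 → 6
read 'a': 6 → 6
read 'c': 6 → 1
read 'a': 1 → 7
read 'c': 7 → 1
read 'b': 1 → 2
read 'a': 2 → 6
read 'c': 6 → 1
read 'a': 1 → 7
read 'a': 7 → 3
read 'a': 3 → 6
read 'c': 6 → 1
read 'c': 1 → 0
read 'a': 0 → 6

6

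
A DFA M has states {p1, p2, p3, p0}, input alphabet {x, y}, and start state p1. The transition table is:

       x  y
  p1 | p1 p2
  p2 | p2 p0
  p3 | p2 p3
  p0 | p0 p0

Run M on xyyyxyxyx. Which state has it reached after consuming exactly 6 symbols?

p0

Trace: p1 -x-> p1 -y-> p2 -y-> p0 -y-> p0 -x-> p0 -y-> p0
After 6 symbols: p0.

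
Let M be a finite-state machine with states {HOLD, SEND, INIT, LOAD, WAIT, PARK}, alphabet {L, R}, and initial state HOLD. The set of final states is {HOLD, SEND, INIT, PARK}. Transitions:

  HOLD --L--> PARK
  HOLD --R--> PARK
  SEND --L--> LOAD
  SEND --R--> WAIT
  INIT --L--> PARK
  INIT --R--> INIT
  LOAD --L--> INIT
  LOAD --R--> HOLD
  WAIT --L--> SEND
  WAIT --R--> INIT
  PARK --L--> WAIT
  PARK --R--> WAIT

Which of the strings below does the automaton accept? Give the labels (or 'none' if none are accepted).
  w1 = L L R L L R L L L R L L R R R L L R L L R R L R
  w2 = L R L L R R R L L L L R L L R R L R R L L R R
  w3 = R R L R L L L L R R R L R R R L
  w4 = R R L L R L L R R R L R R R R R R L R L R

w2, w3

w1:
  start at HOLD
  read 'L': HOLD → PARK
  read 'L': PARK → WAIT
  read 'R': WAIT → INIT
  read 'L': INIT → PARK
  read 'L': PARK → WAIT
  read 'R': WAIT → INIT
  read 'L': INIT → PARK
  read 'L': PARK → WAIT
  read 'L': WAIT → SEND
  read 'R': SEND → WAIT
  read 'L': WAIT → SEND
  read 'L': SEND → LOAD
  read 'R': LOAD → HOLD
  read 'R': HOLD → PARK
  read 'R': PARK → WAIT
  read 'L': WAIT → SEND
  read 'L': SEND → LOAD
  read 'R': LOAD → HOLD
  read 'L': HOLD → PARK
  read 'L': PARK → WAIT
  read 'R': WAIT → INIT
  read 'R': INIT → INIT
  read 'L': INIT → PARK
  read 'R': PARK → WAIT
  end WAIT, rejected
w2:
  start at HOLD
  read 'L': HOLD → PARK
  read 'R': PARK → WAIT
  read 'L': WAIT → SEND
  read 'L': SEND → LOAD
  read 'R': LOAD → HOLD
  read 'R': HOLD → PARK
  read 'R': PARK → WAIT
  read 'L': WAIT → SEND
  read 'L': SEND → LOAD
  read 'L': LOAD → INIT
  read 'L': INIT → PARK
  read 'R': PARK → WAIT
  read 'L': WAIT → SEND
  read 'L': SEND → LOAD
  read 'R': LOAD → HOLD
  read 'R': HOLD → PARK
  read 'L': PARK → WAIT
  read 'R': WAIT → INIT
  read 'R': INIT → INIT
  read 'L': INIT → PARK
  read 'L': PARK → WAIT
  read 'R': WAIT → INIT
  read 'R': INIT → INIT
  end INIT, accepted
w3:
  start at HOLD
  read 'R': HOLD → PARK
  read 'R': PARK → WAIT
  read 'L': WAIT → SEND
  read 'R': SEND → WAIT
  read 'L': WAIT → SEND
  read 'L': SEND → LOAD
  read 'L': LOAD → INIT
  read 'L': INIT → PARK
  read 'R': PARK → WAIT
  read 'R': WAIT → INIT
  read 'R': INIT → INIT
  read 'L': INIT → PARK
  read 'R': PARK → WAIT
  read 'R': WAIT → INIT
  read 'R': INIT → INIT
  read 'L': INIT → PARK
  end PARK, accepted
w4:
  start at HOLD
  read 'R': HOLD → PARK
  read 'R': PARK → WAIT
  read 'L': WAIT → SEND
  read 'L': SEND → LOAD
  read 'R': LOAD → HOLD
  read 'L': HOLD → PARK
  read 'L': PARK → WAIT
  read 'R': WAIT → INIT
  read 'R': INIT → INIT
  read 'R': INIT → INIT
  read 'L': INIT → PARK
  read 'R': PARK → WAIT
  read 'R': WAIT → INIT
  read 'R': INIT → INIT
  read 'R': INIT → INIT
  read 'R': INIT → INIT
  read 'R': INIT → INIT
  read 'L': INIT → PARK
  read 'R': PARK → WAIT
  read 'L': WAIT → SEND
  read 'R': SEND → WAIT
  end WAIT, rejected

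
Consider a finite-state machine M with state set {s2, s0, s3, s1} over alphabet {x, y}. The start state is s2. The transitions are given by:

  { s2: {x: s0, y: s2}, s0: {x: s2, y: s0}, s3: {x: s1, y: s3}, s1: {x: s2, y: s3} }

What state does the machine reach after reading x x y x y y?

s2 → s0 → s2 → s2 → s0 → s0 → s0

s0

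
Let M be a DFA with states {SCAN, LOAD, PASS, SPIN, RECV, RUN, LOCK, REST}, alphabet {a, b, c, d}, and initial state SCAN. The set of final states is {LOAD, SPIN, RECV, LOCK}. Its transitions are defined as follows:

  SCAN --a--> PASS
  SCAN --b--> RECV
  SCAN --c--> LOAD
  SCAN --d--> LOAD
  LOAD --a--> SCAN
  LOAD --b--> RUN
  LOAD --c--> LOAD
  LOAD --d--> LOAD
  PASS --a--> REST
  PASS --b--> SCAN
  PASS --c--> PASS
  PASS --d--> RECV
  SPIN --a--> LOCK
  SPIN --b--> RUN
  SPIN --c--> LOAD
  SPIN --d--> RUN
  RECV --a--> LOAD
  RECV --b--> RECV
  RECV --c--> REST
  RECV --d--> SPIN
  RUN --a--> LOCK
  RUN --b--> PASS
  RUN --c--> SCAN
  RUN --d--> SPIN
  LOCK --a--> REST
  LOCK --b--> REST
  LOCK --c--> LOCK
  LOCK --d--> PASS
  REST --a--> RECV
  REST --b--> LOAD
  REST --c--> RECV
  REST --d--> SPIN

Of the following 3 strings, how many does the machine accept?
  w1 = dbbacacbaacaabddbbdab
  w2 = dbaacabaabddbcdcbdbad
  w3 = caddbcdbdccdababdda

w1:
  start at SCAN
  read 'd': SCAN → LOAD
  read 'b': LOAD → RUN
  read 'b': RUN → PASS
  read 'a': PASS → REST
  read 'c': REST → RECV
  read 'a': RECV → LOAD
  read 'c': LOAD → LOAD
  read 'b': LOAD → RUN
  read 'a': RUN → LOCK
  read 'a': LOCK → REST
  read 'c': REST → RECV
  read 'a': RECV → LOAD
  read 'a': LOAD → SCAN
  read 'b': SCAN → RECV
  read 'd': RECV → SPIN
  read 'd': SPIN → RUN
  read 'b': RUN → PASS
  read 'b': PASS → SCAN
  read 'd': SCAN → LOAD
  read 'a': LOAD → SCAN
  read 'b': SCAN → RECV
  end RECV, accepted
w2:
  start at SCAN
  read 'd': SCAN → LOAD
  read 'b': LOAD → RUN
  read 'a': RUN → LOCK
  read 'a': LOCK → REST
  read 'c': REST → RECV
  read 'a': RECV → LOAD
  read 'b': LOAD → RUN
  read 'a': RUN → LOCK
  read 'a': LOCK → REST
  read 'b': REST → LOAD
  read 'd': LOAD → LOAD
  read 'd': LOAD → LOAD
  read 'b': LOAD → RUN
  read 'c': RUN → SCAN
  read 'd': SCAN → LOAD
  read 'c': LOAD → LOAD
  read 'b': LOAD → RUN
  read 'd': RUN → SPIN
  read 'b': SPIN → RUN
  read 'a': RUN → LOCK
  read 'd': LOCK → PASS
  end PASS, rejected
w3:
  start at SCAN
  read 'c': SCAN → LOAD
  read 'a': LOAD → SCAN
  read 'd': SCAN → LOAD
  read 'd': LOAD → LOAD
  read 'b': LOAD → RUN
  read 'c': RUN → SCAN
  read 'd': SCAN → LOAD
  read 'b': LOAD → RUN
  read 'd': RUN → SPIN
  read 'c': SPIN → LOAD
  read 'c': LOAD → LOAD
  read 'd': LOAD → LOAD
  read 'a': LOAD → SCAN
  read 'b': SCAN → RECV
  read 'a': RECV → LOAD
  read 'b': LOAD → RUN
  read 'd': RUN → SPIN
  read 'd': SPIN → RUN
  read 'a': RUN → LOCK
  end LOCK, accepted

2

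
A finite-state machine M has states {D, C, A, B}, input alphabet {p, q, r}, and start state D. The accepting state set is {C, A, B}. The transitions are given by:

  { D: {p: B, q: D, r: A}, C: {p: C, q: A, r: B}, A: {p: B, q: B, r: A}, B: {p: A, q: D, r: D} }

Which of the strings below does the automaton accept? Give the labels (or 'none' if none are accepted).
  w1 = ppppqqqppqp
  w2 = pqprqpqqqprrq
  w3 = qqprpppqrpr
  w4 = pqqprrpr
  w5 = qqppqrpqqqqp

w1:
  start at D
  read 'p': D → B
  read 'p': B → A
  read 'p': A → B
  read 'p': B → A
  read 'q': A → B
  read 'q': B → D
  read 'q': D → D
  read 'p': D → B
  read 'p': B → A
  read 'q': A → B
  read 'p': B → A
  end A, accepted
w2:
  start at D
  read 'p': D → B
  read 'q': B → D
  read 'p': D → B
  read 'r': B → D
  read 'q': D → D
  read 'p': D → B
  read 'q': B → D
  read 'q': D → D
  read 'q': D → D
  read 'p': D → B
  read 'r': B → D
  read 'r': D → A
  read 'q': A → B
  end B, accepted
w3:
  start at D
  read 'q': D → D
  read 'q': D → D
  read 'p': D → B
  read 'r': B → D
  read 'p': D → B
  read 'p': B → A
  read 'p': A → B
  read 'q': B → D
  read 'r': D → A
  read 'p': A → B
  read 'r': B → D
  end D, rejected
w4:
  start at D
  read 'p': D → B
  read 'q': B → D
  read 'q': D → D
  read 'p': D → B
  read 'r': B → D
  read 'r': D → A
  read 'p': A → B
  read 'r': B → D
  end D, rejected
w5:
  start at D
  read 'q': D → D
  read 'q': D → D
  read 'p': D → B
  read 'p': B → A
  read 'q': A → B
  read 'r': B → D
  read 'p': D → B
  read 'q': B → D
  read 'q': D → D
  read 'q': D → D
  read 'q': D → D
  read 'p': D → B
  end B, accepted

w1, w2, w5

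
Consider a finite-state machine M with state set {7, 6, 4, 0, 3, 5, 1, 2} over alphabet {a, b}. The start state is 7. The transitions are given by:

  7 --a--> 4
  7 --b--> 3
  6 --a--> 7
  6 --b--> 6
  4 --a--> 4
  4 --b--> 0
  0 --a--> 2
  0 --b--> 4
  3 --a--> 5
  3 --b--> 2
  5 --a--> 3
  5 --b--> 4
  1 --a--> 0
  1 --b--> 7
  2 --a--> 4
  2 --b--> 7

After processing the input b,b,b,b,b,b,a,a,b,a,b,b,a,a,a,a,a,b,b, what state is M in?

start at 7
read 'b': 7 → 3
read 'b': 3 → 2
read 'b': 2 → 7
read 'b': 7 → 3
read 'b': 3 → 2
read 'b': 2 → 7
read 'a': 7 → 4
read 'a': 4 → 4
read 'b': 4 → 0
read 'a': 0 → 2
read 'b': 2 → 7
read 'b': 7 → 3
read 'a': 3 → 5
read 'a': 5 → 3
read 'a': 3 → 5
read 'a': 5 → 3
read 'a': 3 → 5
read 'b': 5 → 4
read 'b': 4 → 0

0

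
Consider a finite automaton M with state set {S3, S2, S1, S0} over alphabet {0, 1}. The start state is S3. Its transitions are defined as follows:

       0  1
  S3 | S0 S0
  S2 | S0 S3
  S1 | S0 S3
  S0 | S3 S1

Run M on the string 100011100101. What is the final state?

S0

S3 → S0 → S3 → S0 → S3 → S0 → S1 → S3 → S0 → S3 → S0 → S3 → S0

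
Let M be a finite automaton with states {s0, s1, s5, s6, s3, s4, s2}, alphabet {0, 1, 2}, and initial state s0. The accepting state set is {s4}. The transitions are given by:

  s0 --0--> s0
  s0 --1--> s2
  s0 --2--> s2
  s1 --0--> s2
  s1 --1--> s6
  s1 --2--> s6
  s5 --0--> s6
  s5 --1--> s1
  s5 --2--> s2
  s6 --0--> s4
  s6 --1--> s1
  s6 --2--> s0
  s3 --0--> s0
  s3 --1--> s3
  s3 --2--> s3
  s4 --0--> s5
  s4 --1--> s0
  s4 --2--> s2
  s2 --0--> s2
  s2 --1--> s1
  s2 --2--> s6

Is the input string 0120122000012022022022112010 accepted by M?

start at s0
read '0': s0 → s0
read '1': s0 → s2
read '2': s2 → s6
read '0': s6 → s4
read '1': s4 → s0
read '2': s0 → s2
read '2': s2 → s6
read '0': s6 → s4
read '0': s4 → s5
read '0': s5 → s6
read '0': s6 → s4
read '1': s4 → s0
read '2': s0 → s2
read '0': s2 → s2
read '2': s2 → s6
read '2': s6 → s0
read '0': s0 → s0
read '2': s0 → s2
read '2': s2 → s6
read '0': s6 → s4
read '2': s4 → s2
read '2': s2 → s6
read '1': s6 → s1
read '1': s1 → s6
read '2': s6 → s0
read '0': s0 → s0
read '1': s0 → s2
read '0': s2 → s2
End state s2 is not accepting.

No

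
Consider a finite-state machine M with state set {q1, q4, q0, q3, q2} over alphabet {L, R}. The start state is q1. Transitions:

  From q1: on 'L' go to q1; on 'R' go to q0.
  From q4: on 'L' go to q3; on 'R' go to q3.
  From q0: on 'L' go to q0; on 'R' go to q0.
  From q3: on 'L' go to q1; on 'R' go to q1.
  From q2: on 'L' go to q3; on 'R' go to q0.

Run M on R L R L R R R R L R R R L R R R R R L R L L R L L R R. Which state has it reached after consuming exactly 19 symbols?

q0

q1 → q0 → q0 → q0 → q0 → q0 → q0 → q0 → q0 → q0 → q0 → q0 → q0 → q0 → q0 → q0 → q0 → q0 → q0 → q0
After 19 symbols: q0.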